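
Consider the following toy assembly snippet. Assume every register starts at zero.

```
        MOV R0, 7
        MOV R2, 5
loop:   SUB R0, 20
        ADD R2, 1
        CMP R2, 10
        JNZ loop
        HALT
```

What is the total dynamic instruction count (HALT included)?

MOV R0, 7 → R0=7
MOV R2, 5 → R2=5
SUB R0, 20 → R0=7-20=-13
ADD R2, 1 → R2=5+1=6
CMP R2, 10  (cmp 6,10)
JNZ loop: taken
SUB R0, 20 → R0=(-13)-20=-33
ADD R2, 1 → R2=6+1=7
CMP R2, 10  (cmp 7,10)
JNZ loop: taken
SUB R0, 20 → R0=(-33)-20=-53
ADD R2, 1 → R2=7+1=8
CMP R2, 10  (cmp 8,10)
JNZ loop: taken
SUB R0, 20 → R0=(-53)-20=-73
ADD R2, 1 → R2=8+1=9
CMP R2, 10  (cmp 9,10)
JNZ loop: taken
SUB R0, 20 → R0=(-73)-20=-93
ADD R2, 1 → R2=9+1=10
CMP R2, 10  (cmp 10,10)
JNZ loop: not taken
halt.
Total executed instructions: 23.

23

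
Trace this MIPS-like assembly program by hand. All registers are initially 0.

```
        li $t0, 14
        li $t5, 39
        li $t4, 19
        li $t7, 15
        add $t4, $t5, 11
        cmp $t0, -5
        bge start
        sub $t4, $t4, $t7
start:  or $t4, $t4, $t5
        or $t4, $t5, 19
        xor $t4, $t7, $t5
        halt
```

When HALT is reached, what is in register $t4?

$t0=14
$t5=39
$t4=19
$t7=15
$t4=39+11=50
cmp $t0, -5  (cmp 14,-5)
bge start: taken
$t4=50|39=55
$t4=39|19=55
$t4=15^39=40
halt.

40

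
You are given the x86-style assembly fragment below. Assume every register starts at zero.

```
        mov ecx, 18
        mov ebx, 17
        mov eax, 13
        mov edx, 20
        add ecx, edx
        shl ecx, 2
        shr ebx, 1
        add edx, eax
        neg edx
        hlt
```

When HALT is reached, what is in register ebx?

8

ecx=18
ebx=17
eax=13
edx=20
ecx=18+20=38
ecx=38<<2=152
ebx=17>>1=8
edx=20+13=33
edx=-(33)=-33
halt.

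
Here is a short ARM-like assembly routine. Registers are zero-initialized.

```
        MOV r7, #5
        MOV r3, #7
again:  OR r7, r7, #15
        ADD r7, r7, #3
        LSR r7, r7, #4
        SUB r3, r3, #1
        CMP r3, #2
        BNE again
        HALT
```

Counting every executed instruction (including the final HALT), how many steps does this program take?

33

r7=5
r3=7
r7=5|15=15
r7=15+3=18
r7=18>>4=1
r3=7-1=6
CMP r3, #2  (cmp 6,2)
BNE again: taken
r7=1|15=15
r7=15+3=18
r7=18>>4=1
r3=6-1=5
CMP r3, #2  (cmp 5,2)
BNE again: taken
r7=1|15=15
r7=15+3=18
r7=18>>4=1
r3=5-1=4
CMP r3, #2  (cmp 4,2)
BNE again: taken
r7=1|15=15
r7=15+3=18
r7=18>>4=1
r3=4-1=3
CMP r3, #2  (cmp 3,2)
BNE again: taken
r7=1|15=15
r7=15+3=18
r7=18>>4=1
r3=3-1=2
CMP r3, #2  (cmp 2,2)
BNE again: not taken
halt.
Total executed instructions: 33.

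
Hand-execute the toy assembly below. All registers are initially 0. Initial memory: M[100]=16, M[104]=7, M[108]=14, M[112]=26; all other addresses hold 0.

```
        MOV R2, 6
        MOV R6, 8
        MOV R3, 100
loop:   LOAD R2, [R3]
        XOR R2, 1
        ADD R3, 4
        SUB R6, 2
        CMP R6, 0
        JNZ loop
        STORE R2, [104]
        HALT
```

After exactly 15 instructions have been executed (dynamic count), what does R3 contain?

after MOV R2, 6: R2=6
after MOV R6, 8: R6=8
after MOV R3, 100: R3=100
after LOAD R2, [R3]: R2=M[100]=16
after XOR R2, 1: R2=16^1=17
after ADD R3, 4: R3=100+4=104
after SUB R6, 2: R6=8-2=6
CMP R6, 0  (cmp 6,0)
JNZ loop: taken
after LOAD R2, [R3]: R2=M[104]=7
after XOR R2, 1: R2=7^1=6
after ADD R3, 4: R3=104+4=108
after SUB R6, 2: R6=6-2=4
CMP R6, 0  (cmp 4,0)
JNZ loop: taken
After step 15: R3 = 108.

108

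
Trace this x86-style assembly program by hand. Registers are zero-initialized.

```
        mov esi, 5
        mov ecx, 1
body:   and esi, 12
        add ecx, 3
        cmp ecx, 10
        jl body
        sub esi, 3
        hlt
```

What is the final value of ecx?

mov esi, 5 → esi=5
mov ecx, 1 → ecx=1
and esi, 12 → esi=5&12=4
add ecx, 3 → ecx=1+3=4
cmp ecx, 10  (cmp 4,10)
jl body: taken
and esi, 12 → esi=4&12=4
add ecx, 3 → ecx=4+3=7
cmp ecx, 10  (cmp 7,10)
jl body: taken
and esi, 12 → esi=4&12=4
add ecx, 3 → ecx=7+3=10
cmp ecx, 10  (cmp 10,10)
jl body: not taken
sub esi, 3 → esi=4-3=1
halt.

10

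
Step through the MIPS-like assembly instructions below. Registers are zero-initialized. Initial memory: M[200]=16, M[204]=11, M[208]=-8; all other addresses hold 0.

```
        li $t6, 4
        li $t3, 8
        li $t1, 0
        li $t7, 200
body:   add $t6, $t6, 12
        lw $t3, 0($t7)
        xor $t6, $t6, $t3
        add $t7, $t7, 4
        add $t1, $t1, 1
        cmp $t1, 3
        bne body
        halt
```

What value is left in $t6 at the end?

after li $t6, 4: $t6=4
after li $t3, 8: $t3=8
after li $t1, 0: $t1=0
after li $t7, 200: $t7=200
after add $t6, $t6, 12: $t6=4+12=16
after lw $t3, 0($t7): $t3=M[200]=16
after xor $t6, $t6, $t3: $t6=16^16=0
after add $t7, $t7, 4: $t7=200+4=204
after add $t1, $t1, 1: $t1=0+1=1
cmp $t1, 3  (cmp 1,3)
bne body: taken
after add $t6, $t6, 12: $t6=0+12=12
after lw $t3, 0($t7): $t3=M[204]=11
after xor $t6, $t6, $t3: $t6=12^11=7
after add $t7, $t7, 4: $t7=204+4=208
after add $t1, $t1, 1: $t1=1+1=2
cmp $t1, 3  (cmp 2,3)
bne body: taken
after add $t6, $t6, 12: $t6=7+12=19
after lw $t3, 0($t7): $t3=M[208]=-8
after xor $t6, $t6, $t3: $t6=19^(-8)=-21
after add $t7, $t7, 4: $t7=208+4=212
after add $t1, $t1, 1: $t1=2+1=3
cmp $t1, 3  (cmp 3,3)
bne body: not taken
halt.

-21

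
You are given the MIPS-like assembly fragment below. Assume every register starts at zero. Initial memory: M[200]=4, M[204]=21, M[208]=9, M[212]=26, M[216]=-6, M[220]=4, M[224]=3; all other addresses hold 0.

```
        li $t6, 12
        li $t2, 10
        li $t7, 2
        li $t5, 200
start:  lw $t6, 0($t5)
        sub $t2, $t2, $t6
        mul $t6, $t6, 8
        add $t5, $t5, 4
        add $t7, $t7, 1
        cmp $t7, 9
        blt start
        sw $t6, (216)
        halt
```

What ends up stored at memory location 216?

24

$t6=12
$t2=10
$t7=2
$t5=200
$t6=M[200]=4
$t2=10-4=6
$t6=4*8=32
$t5=200+4=204
$t7=2+1=3
cmp $t7, 9  (cmp 3,9)
blt start: taken
$t6=M[204]=21
$t2=6-21=-15
$t6=21*8=168
$t5=204+4=208
$t7=3+1=4
cmp $t7, 9  (cmp 4,9)
blt start: taken
$t6=M[208]=9
$t2=(-15)-9=-24
$t6=9*8=72
$t5=208+4=212
$t7=4+1=5
cmp $t7, 9  (cmp 5,9)
blt start: taken
$t6=M[212]=26
$t2=(-24)-26=-50
$t6=26*8=208
$t5=212+4=216
$t7=5+1=6
cmp $t7, 9  (cmp 6,9)
blt start: taken
$t6=M[216]=-6
$t2=(-50)-(-6)=-44
$t6=(-6)*8=-48
$t5=216+4=220
$t7=6+1=7
cmp $t7, 9  (cmp 7,9)
blt start: taken
$t6=M[220]=4
$t2=(-44)-4=-48
$t6=4*8=32
$t5=220+4=224
$t7=7+1=8
cmp $t7, 9  (cmp 8,9)
blt start: taken
$t6=M[224]=3
$t2=(-48)-3=-51
$t6=3*8=24
$t5=224+4=228
$t7=8+1=9
cmp $t7, 9  (cmp 9,9)
blt start: not taken
sw $t6, (216) → M[216]=24
halt.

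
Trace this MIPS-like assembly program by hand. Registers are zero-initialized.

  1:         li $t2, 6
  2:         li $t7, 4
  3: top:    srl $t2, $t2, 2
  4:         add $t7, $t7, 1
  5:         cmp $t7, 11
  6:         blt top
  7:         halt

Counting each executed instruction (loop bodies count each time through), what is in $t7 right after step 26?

li $t2, 6 → $t2=6
li $t7, 4 → $t7=4
srl $t2, $t2, 2 → $t2=6>>2=1
add $t7, $t7, 1 → $t7=4+1=5
cmp $t7, 11  (cmp 5,11)
blt top: taken
srl $t2, $t2, 2 → $t2=1>>2=0
add $t7, $t7, 1 → $t7=5+1=6
cmp $t7, 11  (cmp 6,11)
blt top: taken
srl $t2, $t2, 2 → $t2=0>>2=0
add $t7, $t7, 1 → $t7=6+1=7
cmp $t7, 11  (cmp 7,11)
blt top: taken
srl $t2, $t2, 2 → $t2=0>>2=0
add $t7, $t7, 1 → $t7=7+1=8
cmp $t7, 11  (cmp 8,11)
blt top: taken
srl $t2, $t2, 2 → $t2=0>>2=0
add $t7, $t7, 1 → $t7=8+1=9
cmp $t7, 11  (cmp 9,11)
blt top: taken
srl $t2, $t2, 2 → $t2=0>>2=0
add $t7, $t7, 1 → $t7=9+1=10
cmp $t7, 11  (cmp 10,11)
blt top: taken
After step 26: $t7 = 10.

10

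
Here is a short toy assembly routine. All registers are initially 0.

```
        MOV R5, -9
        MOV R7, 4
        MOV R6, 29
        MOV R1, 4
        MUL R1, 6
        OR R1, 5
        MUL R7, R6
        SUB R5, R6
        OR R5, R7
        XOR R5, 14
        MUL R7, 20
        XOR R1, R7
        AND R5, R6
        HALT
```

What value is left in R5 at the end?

MOV R5, -9 → R5=-9
MOV R7, 4 → R7=4
MOV R6, 29 → R6=29
MOV R1, 4 → R1=4
MUL R1, 6 → R1=4*6=24
OR R1, 5 → R1=24|5=29
MUL R7, R6 → R7=4*29=116
SUB R5, R6 → R5=(-9)-29=-38
OR R5, R7 → R5=(-38)|116=-2
XOR R5, 14 → R5=(-2)^14=-16
MUL R7, 20 → R7=116*20=2320
XOR R1, R7 → R1=29^2320=2317
AND R5, R6 → R5=(-16)&29=16
halt.

16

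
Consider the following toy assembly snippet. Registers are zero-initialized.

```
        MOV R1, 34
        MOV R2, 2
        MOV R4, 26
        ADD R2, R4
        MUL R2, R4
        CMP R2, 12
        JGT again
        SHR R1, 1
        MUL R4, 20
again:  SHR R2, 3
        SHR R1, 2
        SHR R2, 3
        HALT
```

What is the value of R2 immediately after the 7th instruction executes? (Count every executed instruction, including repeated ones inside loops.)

MOV R1, 34 → R1=34
MOV R2, 2 → R2=2
MOV R4, 26 → R4=26
ADD R2, R4 → R2=2+26=28
MUL R2, R4 → R2=28*26=728
CMP R2, 12  (cmp 728,12)
JGT again: taken
After step 7: R2 = 728.

728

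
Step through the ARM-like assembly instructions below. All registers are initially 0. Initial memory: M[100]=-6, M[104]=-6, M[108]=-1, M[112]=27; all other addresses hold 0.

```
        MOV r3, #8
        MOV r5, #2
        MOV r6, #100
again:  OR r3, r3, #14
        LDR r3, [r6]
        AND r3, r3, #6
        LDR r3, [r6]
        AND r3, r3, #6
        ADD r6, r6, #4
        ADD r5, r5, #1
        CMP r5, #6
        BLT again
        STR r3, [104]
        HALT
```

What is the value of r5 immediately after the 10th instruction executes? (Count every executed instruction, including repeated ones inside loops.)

3

after MOV r3, #8: r3=8
after MOV r5, #2: r5=2
after MOV r6, #100: r6=100
after OR r3, r3, #14: r3=8|14=14
after LDR r3, [r6]: r3=M[100]=-6
after AND r3, r3, #6: r3=(-6)&6=2
after LDR r3, [r6]: r3=M[100]=-6
after AND r3, r3, #6: r3=(-6)&6=2
after ADD r6, r6, #4: r6=100+4=104
after ADD r5, r5, #1: r5=2+1=3
After step 10: r5 = 3.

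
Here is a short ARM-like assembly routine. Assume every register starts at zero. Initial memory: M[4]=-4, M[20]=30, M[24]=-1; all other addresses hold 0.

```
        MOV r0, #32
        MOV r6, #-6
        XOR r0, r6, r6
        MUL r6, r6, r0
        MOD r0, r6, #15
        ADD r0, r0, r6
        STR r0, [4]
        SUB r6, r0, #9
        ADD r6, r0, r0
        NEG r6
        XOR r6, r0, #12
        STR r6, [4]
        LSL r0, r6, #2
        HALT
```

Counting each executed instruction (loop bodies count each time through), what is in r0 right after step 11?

0

MOV r0, #32 → r0=32
MOV r6, #-6 → r6=-6
XOR r0, r6, r6 → r0=(-6)^(-6)=0
MUL r6, r6, r0 → r6=(-6)*0=0
MOD r0, r6, #15 → r0=0%15=0
ADD r0, r0, r6 → r0=0+0=0
STR r0, [4] → M[4]=0
SUB r6, r0, #9 → r6=0-9=-9
ADD r6, r0, r0 → r6=0+0=0
NEG r6 → r6=-(0)=0
XOR r6, r0, #12 → r6=0^12=12
After step 11: r0 = 0.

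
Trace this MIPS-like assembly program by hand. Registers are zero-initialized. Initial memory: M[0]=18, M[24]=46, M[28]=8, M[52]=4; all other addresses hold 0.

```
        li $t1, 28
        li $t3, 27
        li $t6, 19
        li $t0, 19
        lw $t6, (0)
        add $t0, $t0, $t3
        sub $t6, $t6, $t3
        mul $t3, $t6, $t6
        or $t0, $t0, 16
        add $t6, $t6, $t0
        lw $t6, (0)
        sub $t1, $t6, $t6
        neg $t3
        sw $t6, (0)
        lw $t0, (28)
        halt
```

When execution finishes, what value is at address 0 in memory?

after li $t1, 28: $t1=28
after li $t3, 27: $t3=27
after li $t6, 19: $t6=19
after li $t0, 19: $t0=19
after lw $t6, (0): $t6=M[0]=18
after add $t0, $t0, $t3: $t0=19+27=46
after sub $t6, $t6, $t3: $t6=18-27=-9
after mul $t3, $t6, $t6: $t3=(-9)*(-9)=81
after or $t0, $t0, 16: $t0=46|16=62
after add $t6, $t6, $t0: $t6=(-9)+62=53
after lw $t6, (0): $t6=M[0]=18
after sub $t1, $t6, $t6: $t1=18-18=0
after neg $t3: $t3=-(81)=-81
sw $t6, (0) → M[0]=18
after lw $t0, (28): $t0=M[28]=8
halt.

18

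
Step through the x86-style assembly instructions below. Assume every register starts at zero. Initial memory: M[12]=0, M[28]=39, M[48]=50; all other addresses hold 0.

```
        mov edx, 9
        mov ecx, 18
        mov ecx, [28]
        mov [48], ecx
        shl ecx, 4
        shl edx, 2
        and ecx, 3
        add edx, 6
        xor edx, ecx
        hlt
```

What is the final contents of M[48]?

mov edx, 9 → edx=9
mov ecx, 18 → ecx=18
mov ecx, [28] → ecx=M[28]=39
mov [48], ecx → M[48]=39
shl ecx, 4 → ecx=39<<4=624
shl edx, 2 → edx=9<<2=36
and ecx, 3 → ecx=624&3=0
add edx, 6 → edx=36+6=42
xor edx, ecx → edx=42^0=42
halt.

39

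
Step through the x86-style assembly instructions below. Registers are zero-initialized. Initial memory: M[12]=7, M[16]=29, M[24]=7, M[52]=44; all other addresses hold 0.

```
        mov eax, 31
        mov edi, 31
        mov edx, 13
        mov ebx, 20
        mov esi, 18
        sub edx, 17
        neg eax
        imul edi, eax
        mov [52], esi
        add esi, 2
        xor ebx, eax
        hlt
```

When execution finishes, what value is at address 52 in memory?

18

eax=31
edi=31
edx=13
ebx=20
esi=18
edx=13-17=-4
eax=-(31)=-31
edi=31*(-31)=-961
mov [52], esi → M[52]=18
esi=18+2=20
ebx=20^(-31)=-11
halt.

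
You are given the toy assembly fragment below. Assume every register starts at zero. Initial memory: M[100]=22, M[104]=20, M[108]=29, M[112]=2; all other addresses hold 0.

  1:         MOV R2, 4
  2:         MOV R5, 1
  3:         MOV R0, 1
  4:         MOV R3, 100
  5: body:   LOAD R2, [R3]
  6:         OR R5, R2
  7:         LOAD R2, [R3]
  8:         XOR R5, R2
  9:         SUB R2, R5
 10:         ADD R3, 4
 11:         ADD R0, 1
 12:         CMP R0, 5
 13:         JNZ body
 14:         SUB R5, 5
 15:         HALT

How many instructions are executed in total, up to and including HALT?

42

R2=4
R5=1
R0=1
R3=100
R2=M[100]=22
R5=1|22=23
R2=M[100]=22
R5=23^22=1
R2=22-1=21
R3=100+4=104
R0=1+1=2
CMP R0, 5  (cmp 2,5)
JNZ body: taken
R2=M[104]=20
R5=1|20=21
R2=M[104]=20
R5=21^20=1
R2=20-1=19
R3=104+4=108
R0=2+1=3
CMP R0, 5  (cmp 3,5)
JNZ body: taken
R2=M[108]=29
R5=1|29=29
R2=M[108]=29
R5=29^29=0
R2=29-0=29
R3=108+4=112
R0=3+1=4
CMP R0, 5  (cmp 4,5)
JNZ body: taken
R2=M[112]=2
R5=0|2=2
R2=M[112]=2
R5=2^2=0
R2=2-0=2
R3=112+4=116
R0=4+1=5
CMP R0, 5  (cmp 5,5)
JNZ body: not taken
R5=0-5=-5
halt.
Total executed instructions: 42.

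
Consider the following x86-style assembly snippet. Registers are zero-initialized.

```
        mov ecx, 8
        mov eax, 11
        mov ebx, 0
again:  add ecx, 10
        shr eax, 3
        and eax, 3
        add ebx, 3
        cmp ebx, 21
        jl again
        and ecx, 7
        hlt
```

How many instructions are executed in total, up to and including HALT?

47

after mov ecx, 8: ecx=8
after mov eax, 11: eax=11
after mov ebx, 0: ebx=0
after add ecx, 10: ecx=8+10=18
after shr eax, 3: eax=11>>3=1
after and eax, 3: eax=1&3=1
after add ebx, 3: ebx=0+3=3
cmp ebx, 21  (cmp 3,21)
jl again: taken
after add ecx, 10: ecx=18+10=28
after shr eax, 3: eax=1>>3=0
after and eax, 3: eax=0&3=0
after add ebx, 3: ebx=3+3=6
cmp ebx, 21  (cmp 6,21)
jl again: taken
after add ecx, 10: ecx=28+10=38
after shr eax, 3: eax=0>>3=0
after and eax, 3: eax=0&3=0
after add ebx, 3: ebx=6+3=9
cmp ebx, 21  (cmp 9,21)
jl again: taken
after add ecx, 10: ecx=38+10=48
after shr eax, 3: eax=0>>3=0
after and eax, 3: eax=0&3=0
after add ebx, 3: ebx=9+3=12
cmp ebx, 21  (cmp 12,21)
jl again: taken
after add ecx, 10: ecx=48+10=58
after shr eax, 3: eax=0>>3=0
after and eax, 3: eax=0&3=0
after add ebx, 3: ebx=12+3=15
cmp ebx, 21  (cmp 15,21)
jl again: taken
after add ecx, 10: ecx=58+10=68
after shr eax, 3: eax=0>>3=0
after and eax, 3: eax=0&3=0
after add ebx, 3: ebx=15+3=18
cmp ebx, 21  (cmp 18,21)
jl again: taken
after add ecx, 10: ecx=68+10=78
after shr eax, 3: eax=0>>3=0
after and eax, 3: eax=0&3=0
after add ebx, 3: ebx=18+3=21
cmp ebx, 21  (cmp 21,21)
jl again: not taken
after and ecx, 7: ecx=78&7=6
halt.
Total executed instructions: 47.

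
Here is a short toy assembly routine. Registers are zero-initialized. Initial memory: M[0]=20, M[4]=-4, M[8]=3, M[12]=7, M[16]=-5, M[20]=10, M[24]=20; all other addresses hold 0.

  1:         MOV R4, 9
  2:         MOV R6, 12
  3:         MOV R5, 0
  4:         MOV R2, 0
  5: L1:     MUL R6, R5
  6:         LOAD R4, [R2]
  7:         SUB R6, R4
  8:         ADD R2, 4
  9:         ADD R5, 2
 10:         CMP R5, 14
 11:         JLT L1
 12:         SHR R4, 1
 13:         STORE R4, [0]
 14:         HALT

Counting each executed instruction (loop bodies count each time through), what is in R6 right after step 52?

after MOV R4, 9: R4=9
after MOV R6, 12: R6=12
after MOV R5, 0: R5=0
after MOV R2, 0: R2=0
after MUL R6, R5: R6=12*0=0
after LOAD R4, [R2]: R4=M[0]=20
after SUB R6, R4: R6=0-20=-20
after ADD R2, 4: R2=0+4=4
after ADD R5, 2: R5=0+2=2
CMP R5, 14  (cmp 2,14)
JLT L1: taken
after MUL R6, R5: R6=(-20)*2=-40
after LOAD R4, [R2]: R4=M[4]=-4
after SUB R6, R4: R6=(-40)-(-4)=-36
after ADD R2, 4: R2=4+4=8
after ADD R5, 2: R5=2+2=4
CMP R5, 14  (cmp 4,14)
JLT L1: taken
after MUL R6, R5: R6=(-36)*4=-144
after LOAD R4, [R2]: R4=M[8]=3
after SUB R6, R4: R6=(-144)-3=-147
after ADD R2, 4: R2=8+4=12
after ADD R5, 2: R5=4+2=6
CMP R5, 14  (cmp 6,14)
JLT L1: taken
after MUL R6, R5: R6=(-147)*6=-882
after LOAD R4, [R2]: R4=M[12]=7
after SUB R6, R4: R6=(-882)-7=-889
after ADD R2, 4: R2=12+4=16
after ADD R5, 2: R5=6+2=8
CMP R5, 14  (cmp 8,14)
JLT L1: taken
after MUL R6, R5: R6=(-889)*8=-7112
after LOAD R4, [R2]: R4=M[16]=-5
after SUB R6, R4: R6=(-7112)-(-5)=-7107
after ADD R2, 4: R2=16+4=20
after ADD R5, 2: R5=8+2=10
CMP R5, 14  (cmp 10,14)
JLT L1: taken
after MUL R6, R5: R6=(-7107)*10=-71070
after LOAD R4, [R2]: R4=M[20]=10
after SUB R6, R4: R6=(-71070)-10=-71080
after ADD R2, 4: R2=20+4=24
after ADD R5, 2: R5=10+2=12
CMP R5, 14  (cmp 12,14)
JLT L1: taken
after MUL R6, R5: R6=(-71080)*12=-852960
after LOAD R4, [R2]: R4=M[24]=20
after SUB R6, R4: R6=(-852960)-20=-852980
after ADD R2, 4: R2=24+4=28
after ADD R5, 2: R5=12+2=14
CMP R5, 14  (cmp 14,14)
After step 52: R6 = -852980.

-852980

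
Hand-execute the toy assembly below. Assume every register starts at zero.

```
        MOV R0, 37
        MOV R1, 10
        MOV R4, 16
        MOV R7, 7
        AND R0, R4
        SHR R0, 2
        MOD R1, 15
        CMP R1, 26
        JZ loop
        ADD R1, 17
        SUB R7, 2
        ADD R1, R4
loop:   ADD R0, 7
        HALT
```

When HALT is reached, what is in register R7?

R0=37
R1=10
R4=16
R7=7
R0=37&16=0
R0=0>>2=0
R1=10%15=10
CMP R1, 26  (cmp 10,26)
JZ loop: not taken
R1=10+17=27
R7=7-2=5
R1=27+16=43
R0=0+7=7
halt.

5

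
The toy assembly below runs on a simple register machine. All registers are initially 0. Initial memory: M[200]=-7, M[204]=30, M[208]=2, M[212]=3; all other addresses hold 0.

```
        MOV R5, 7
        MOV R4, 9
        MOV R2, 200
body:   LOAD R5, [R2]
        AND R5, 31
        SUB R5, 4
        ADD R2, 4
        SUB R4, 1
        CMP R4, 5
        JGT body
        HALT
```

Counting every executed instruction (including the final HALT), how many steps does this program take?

after MOV R5, 7: R5=7
after MOV R4, 9: R4=9
after MOV R2, 200: R2=200
after LOAD R5, [R2]: R5=M[200]=-7
after AND R5, 31: R5=(-7)&31=25
after SUB R5, 4: R5=25-4=21
after ADD R2, 4: R2=200+4=204
after SUB R4, 1: R4=9-1=8
CMP R4, 5  (cmp 8,5)
JGT body: taken
after LOAD R5, [R2]: R5=M[204]=30
after AND R5, 31: R5=30&31=30
after SUB R5, 4: R5=30-4=26
after ADD R2, 4: R2=204+4=208
after SUB R4, 1: R4=8-1=7
CMP R4, 5  (cmp 7,5)
JGT body: taken
after LOAD R5, [R2]: R5=M[208]=2
after AND R5, 31: R5=2&31=2
after SUB R5, 4: R5=2-4=-2
after ADD R2, 4: R2=208+4=212
after SUB R4, 1: R4=7-1=6
CMP R4, 5  (cmp 6,5)
JGT body: taken
after LOAD R5, [R2]: R5=M[212]=3
after AND R5, 31: R5=3&31=3
after SUB R5, 4: R5=3-4=-1
after ADD R2, 4: R2=212+4=216
after SUB R4, 1: R4=6-1=5
CMP R4, 5  (cmp 5,5)
JGT body: not taken
halt.
Total executed instructions: 32.

32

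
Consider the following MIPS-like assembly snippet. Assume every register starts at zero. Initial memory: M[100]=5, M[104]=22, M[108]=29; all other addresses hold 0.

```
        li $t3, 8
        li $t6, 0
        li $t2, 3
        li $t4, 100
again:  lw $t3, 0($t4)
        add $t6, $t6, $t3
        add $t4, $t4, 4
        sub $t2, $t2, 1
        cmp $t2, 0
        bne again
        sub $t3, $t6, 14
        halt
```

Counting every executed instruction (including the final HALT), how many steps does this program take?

$t3=8
$t6=0
$t2=3
$t4=100
$t3=M[100]=5
$t6=0+5=5
$t4=100+4=104
$t2=3-1=2
cmp $t2, 0  (cmp 2,0)
bne again: taken
$t3=M[104]=22
$t6=5+22=27
$t4=104+4=108
$t2=2-1=1
cmp $t2, 0  (cmp 1,0)
bne again: taken
$t3=M[108]=29
$t6=27+29=56
$t4=108+4=112
$t2=1-1=0
cmp $t2, 0  (cmp 0,0)
bne again: not taken
$t3=56-14=42
halt.
Total executed instructions: 24.

24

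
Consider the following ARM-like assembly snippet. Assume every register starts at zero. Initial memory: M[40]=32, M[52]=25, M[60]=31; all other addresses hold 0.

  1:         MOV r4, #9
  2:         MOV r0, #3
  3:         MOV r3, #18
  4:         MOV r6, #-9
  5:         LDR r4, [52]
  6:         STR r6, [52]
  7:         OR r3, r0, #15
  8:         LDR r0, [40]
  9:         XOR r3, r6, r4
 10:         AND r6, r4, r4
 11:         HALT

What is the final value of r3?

-18

MOV r4, #9 → r4=9
MOV r0, #3 → r0=3
MOV r3, #18 → r3=18
MOV r6, #-9 → r6=-9
LDR r4, [52] → r4=M[52]=25
STR r6, [52] → M[52]=-9
OR r3, r0, #15 → r3=3|15=15
LDR r0, [40] → r0=M[40]=32
XOR r3, r6, r4 → r3=(-9)^25=-18
AND r6, r4, r4 → r6=25&25=25
halt.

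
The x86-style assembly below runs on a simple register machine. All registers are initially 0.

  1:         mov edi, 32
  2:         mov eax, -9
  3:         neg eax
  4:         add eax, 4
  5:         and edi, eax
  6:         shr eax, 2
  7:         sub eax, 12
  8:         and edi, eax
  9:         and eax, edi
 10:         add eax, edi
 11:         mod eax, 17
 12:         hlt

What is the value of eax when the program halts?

0

after mov edi, 32: edi=32
after mov eax, -9: eax=-9
after neg eax: eax=-(-9)=9
after add eax, 4: eax=9+4=13
after and edi, eax: edi=32&13=0
after shr eax, 2: eax=13>>2=3
after sub eax, 12: eax=3-12=-9
after and edi, eax: edi=0&(-9)=0
after and eax, edi: eax=(-9)&0=0
after add eax, edi: eax=0+0=0
after mod eax, 17: eax=0%17=0
halt.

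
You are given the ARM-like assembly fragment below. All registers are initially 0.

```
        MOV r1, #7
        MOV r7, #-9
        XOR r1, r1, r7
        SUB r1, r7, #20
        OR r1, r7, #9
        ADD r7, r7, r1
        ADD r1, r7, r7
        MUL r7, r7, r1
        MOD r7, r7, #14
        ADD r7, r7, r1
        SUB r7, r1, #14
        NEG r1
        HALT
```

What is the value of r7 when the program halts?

after MOV r1, #7: r1=7
after MOV r7, #-9: r7=-9
after XOR r1, r1, r7: r1=7^(-9)=-16
after SUB r1, r7, #20: r1=(-9)-20=-29
after OR r1, r7, #9: r1=(-9)|9=-1
after ADD r7, r7, r1: r7=(-9)+(-1)=-10
after ADD r1, r7, r7: r1=(-10)+(-10)=-20
after MUL r7, r7, r1: r7=(-10)*(-20)=200
after MOD r7, r7, #14: r7=200%14=4
after ADD r7, r7, r1: r7=4+(-20)=-16
after SUB r7, r1, #14: r7=(-20)-14=-34
after NEG r1: r1=-(-20)=20
halt.

-34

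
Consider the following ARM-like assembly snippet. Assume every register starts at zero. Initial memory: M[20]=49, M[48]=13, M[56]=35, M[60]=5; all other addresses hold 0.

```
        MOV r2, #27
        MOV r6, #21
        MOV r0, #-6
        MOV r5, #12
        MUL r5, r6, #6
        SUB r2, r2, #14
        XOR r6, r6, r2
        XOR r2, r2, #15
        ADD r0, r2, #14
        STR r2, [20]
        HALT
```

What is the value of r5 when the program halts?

r2=27
r6=21
r0=-6
r5=12
r5=21*6=126
r2=27-14=13
r6=21^13=24
r2=13^15=2
r0=2+14=16
STR r2, [20] → M[20]=2
halt.

126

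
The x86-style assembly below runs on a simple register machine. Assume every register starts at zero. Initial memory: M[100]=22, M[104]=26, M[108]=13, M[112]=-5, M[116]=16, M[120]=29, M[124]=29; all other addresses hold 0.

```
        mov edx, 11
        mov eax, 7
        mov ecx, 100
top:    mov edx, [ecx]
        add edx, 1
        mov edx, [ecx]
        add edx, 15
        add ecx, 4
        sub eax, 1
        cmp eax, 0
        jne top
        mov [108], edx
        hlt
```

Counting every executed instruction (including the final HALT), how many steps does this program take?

mov edx, 11 → edx=11
mov eax, 7 → eax=7
mov ecx, 100 → ecx=100
mov edx, [ecx] → edx=M[100]=22
add edx, 1 → edx=22+1=23
mov edx, [ecx] → edx=M[100]=22
add edx, 15 → edx=22+15=37
add ecx, 4 → ecx=100+4=104
sub eax, 1 → eax=7-1=6
cmp eax, 0  (cmp 6,0)
jne top: taken
mov edx, [ecx] → edx=M[104]=26
add edx, 1 → edx=26+1=27
mov edx, [ecx] → edx=M[104]=26
add edx, 15 → edx=26+15=41
add ecx, 4 → ecx=104+4=108
sub eax, 1 → eax=6-1=5
cmp eax, 0  (cmp 5,0)
jne top: taken
mov edx, [ecx] → edx=M[108]=13
add edx, 1 → edx=13+1=14
mov edx, [ecx] → edx=M[108]=13
add edx, 15 → edx=13+15=28
add ecx, 4 → ecx=108+4=112
sub eax, 1 → eax=5-1=4
cmp eax, 0  (cmp 4,0)
jne top: taken
mov edx, [ecx] → edx=M[112]=-5
add edx, 1 → edx=(-5)+1=-4
mov edx, [ecx] → edx=M[112]=-5
add edx, 15 → edx=(-5)+15=10
add ecx, 4 → ecx=112+4=116
sub eax, 1 → eax=4-1=3
cmp eax, 0  (cmp 3,0)
jne top: taken
mov edx, [ecx] → edx=M[116]=16
add edx, 1 → edx=16+1=17
mov edx, [ecx] → edx=M[116]=16
add edx, 15 → edx=16+15=31
add ecx, 4 → ecx=116+4=120
sub eax, 1 → eax=3-1=2
cmp eax, 0  (cmp 2,0)
jne top: taken
mov edx, [ecx] → edx=M[120]=29
add edx, 1 → edx=29+1=30
mov edx, [ecx] → edx=M[120]=29
add edx, 15 → edx=29+15=44
add ecx, 4 → ecx=120+4=124
sub eax, 1 → eax=2-1=1
cmp eax, 0  (cmp 1,0)
jne top: taken
mov edx, [ecx] → edx=M[124]=29
add edx, 1 → edx=29+1=30
mov edx, [ecx] → edx=M[124]=29
add edx, 15 → edx=29+15=44
add ecx, 4 → ecx=124+4=128
sub eax, 1 → eax=1-1=0
cmp eax, 0  (cmp 0,0)
jne top: not taken
mov [108], edx → M[108]=44
halt.
Total executed instructions: 61.

61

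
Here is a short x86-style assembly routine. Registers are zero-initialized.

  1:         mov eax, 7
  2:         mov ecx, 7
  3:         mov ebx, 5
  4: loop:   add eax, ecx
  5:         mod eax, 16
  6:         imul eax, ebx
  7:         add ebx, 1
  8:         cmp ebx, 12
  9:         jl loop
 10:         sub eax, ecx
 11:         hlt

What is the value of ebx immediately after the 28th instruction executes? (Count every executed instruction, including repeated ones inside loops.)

eax=7
ecx=7
ebx=5
eax=7+7=14
eax=14%16=14
eax=14*5=70
ebx=5+1=6
cmp ebx, 12  (cmp 6,12)
jl loop: taken
eax=70+7=77
eax=77%16=13
eax=13*6=78
ebx=6+1=7
cmp ebx, 12  (cmp 7,12)
jl loop: taken
eax=78+7=85
eax=85%16=5
eax=5*7=35
ebx=7+1=8
cmp ebx, 12  (cmp 8,12)
jl loop: taken
eax=35+7=42
eax=42%16=10
eax=10*8=80
ebx=8+1=9
cmp ebx, 12  (cmp 9,12)
jl loop: taken
eax=80+7=87
After step 28: ebx = 9.

9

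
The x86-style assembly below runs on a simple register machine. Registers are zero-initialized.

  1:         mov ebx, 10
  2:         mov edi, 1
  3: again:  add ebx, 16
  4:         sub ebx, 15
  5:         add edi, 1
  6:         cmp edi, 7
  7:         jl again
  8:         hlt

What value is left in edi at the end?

mov ebx, 10 → ebx=10
mov edi, 1 → edi=1
add ebx, 16 → ebx=10+16=26
sub ebx, 15 → ebx=26-15=11
add edi, 1 → edi=1+1=2
cmp edi, 7  (cmp 2,7)
jl again: taken
add ebx, 16 → ebx=11+16=27
sub ebx, 15 → ebx=27-15=12
add edi, 1 → edi=2+1=3
cmp edi, 7  (cmp 3,7)
jl again: taken
add ebx, 16 → ebx=12+16=28
sub ebx, 15 → ebx=28-15=13
add edi, 1 → edi=3+1=4
cmp edi, 7  (cmp 4,7)
jl again: taken
add ebx, 16 → ebx=13+16=29
sub ebx, 15 → ebx=29-15=14
add edi, 1 → edi=4+1=5
cmp edi, 7  (cmp 5,7)
jl again: taken
add ebx, 16 → ebx=14+16=30
sub ebx, 15 → ebx=30-15=15
add edi, 1 → edi=5+1=6
cmp edi, 7  (cmp 6,7)
jl again: taken
add ebx, 16 → ebx=15+16=31
sub ebx, 15 → ebx=31-15=16
add edi, 1 → edi=6+1=7
cmp edi, 7  (cmp 7,7)
jl again: not taken
halt.

7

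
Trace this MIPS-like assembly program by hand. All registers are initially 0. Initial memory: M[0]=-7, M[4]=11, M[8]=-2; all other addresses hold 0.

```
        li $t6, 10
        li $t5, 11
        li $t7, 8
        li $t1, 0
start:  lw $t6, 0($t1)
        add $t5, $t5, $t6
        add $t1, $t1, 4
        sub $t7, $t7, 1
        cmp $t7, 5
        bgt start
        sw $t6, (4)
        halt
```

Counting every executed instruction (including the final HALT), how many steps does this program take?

24

li $t6, 10 → $t6=10
li $t5, 11 → $t5=11
li $t7, 8 → $t7=8
li $t1, 0 → $t1=0
lw $t6, 0($t1) → $t6=M[0]=-7
add $t5, $t5, $t6 → $t5=11+(-7)=4
add $t1, $t1, 4 → $t1=0+4=4
sub $t7, $t7, 1 → $t7=8-1=7
cmp $t7, 5  (cmp 7,5)
bgt start: taken
lw $t6, 0($t1) → $t6=M[4]=11
add $t5, $t5, $t6 → $t5=4+11=15
add $t1, $t1, 4 → $t1=4+4=8
sub $t7, $t7, 1 → $t7=7-1=6
cmp $t7, 5  (cmp 6,5)
bgt start: taken
lw $t6, 0($t1) → $t6=M[8]=-2
add $t5, $t5, $t6 → $t5=15+(-2)=13
add $t1, $t1, 4 → $t1=8+4=12
sub $t7, $t7, 1 → $t7=6-1=5
cmp $t7, 5  (cmp 5,5)
bgt start: not taken
sw $t6, (4) → M[4]=-2
halt.
Total executed instructions: 24.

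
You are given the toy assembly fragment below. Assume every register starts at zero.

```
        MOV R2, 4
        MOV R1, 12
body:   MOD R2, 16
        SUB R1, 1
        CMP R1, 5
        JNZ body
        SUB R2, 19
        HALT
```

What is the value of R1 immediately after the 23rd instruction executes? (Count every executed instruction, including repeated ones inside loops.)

7

MOV R2, 4 → R2=4
MOV R1, 12 → R1=12
MOD R2, 16 → R2=4%16=4
SUB R1, 1 → R1=12-1=11
CMP R1, 5  (cmp 11,5)
JNZ body: taken
MOD R2, 16 → R2=4%16=4
SUB R1, 1 → R1=11-1=10
CMP R1, 5  (cmp 10,5)
JNZ body: taken
MOD R2, 16 → R2=4%16=4
SUB R1, 1 → R1=10-1=9
CMP R1, 5  (cmp 9,5)
JNZ body: taken
MOD R2, 16 → R2=4%16=4
SUB R1, 1 → R1=9-1=8
CMP R1, 5  (cmp 8,5)
JNZ body: taken
MOD R2, 16 → R2=4%16=4
SUB R1, 1 → R1=8-1=7
CMP R1, 5  (cmp 7,5)
JNZ body: taken
MOD R2, 16 → R2=4%16=4
After step 23: R1 = 7.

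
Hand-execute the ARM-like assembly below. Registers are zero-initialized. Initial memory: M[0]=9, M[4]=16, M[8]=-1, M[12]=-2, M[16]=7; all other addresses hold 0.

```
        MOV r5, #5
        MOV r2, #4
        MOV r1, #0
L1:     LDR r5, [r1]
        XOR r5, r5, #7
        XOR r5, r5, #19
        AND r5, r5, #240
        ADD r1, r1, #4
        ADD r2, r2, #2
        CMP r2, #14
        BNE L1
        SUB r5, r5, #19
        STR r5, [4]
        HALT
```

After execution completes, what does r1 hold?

20

r5=5
r2=4
r1=0
r5=M[0]=9
r5=9^7=14
r5=14^19=29
r5=29&240=16
r1=0+4=4
r2=4+2=6
CMP r2, #14  (cmp 6,14)
BNE L1: taken
r5=M[4]=16
r5=16^7=23
r5=23^19=4
r5=4&240=0
r1=4+4=8
r2=6+2=8
CMP r2, #14  (cmp 8,14)
BNE L1: taken
r5=M[8]=-1
r5=(-1)^7=-8
r5=(-8)^19=-21
r5=(-21)&240=224
r1=8+4=12
r2=8+2=10
CMP r2, #14  (cmp 10,14)
BNE L1: taken
r5=M[12]=-2
r5=(-2)^7=-7
r5=(-7)^19=-22
r5=(-22)&240=224
r1=12+4=16
r2=10+2=12
CMP r2, #14  (cmp 12,14)
BNE L1: taken
r5=M[16]=7
r5=7^7=0
r5=0^19=19
r5=19&240=16
r1=16+4=20
r2=12+2=14
CMP r2, #14  (cmp 14,14)
BNE L1: not taken
r5=16-19=-3
STR r5, [4] → M[4]=-3
halt.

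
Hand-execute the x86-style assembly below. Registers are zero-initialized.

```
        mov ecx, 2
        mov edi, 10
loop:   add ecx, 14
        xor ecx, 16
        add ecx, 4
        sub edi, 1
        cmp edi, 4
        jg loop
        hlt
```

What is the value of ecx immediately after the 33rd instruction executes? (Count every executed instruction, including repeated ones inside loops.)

26

after mov ecx, 2: ecx=2
after mov edi, 10: edi=10
after add ecx, 14: ecx=2+14=16
after xor ecx, 16: ecx=16^16=0
after add ecx, 4: ecx=0+4=4
after sub edi, 1: edi=10-1=9
cmp edi, 4  (cmp 9,4)
jg loop: taken
after add ecx, 14: ecx=4+14=18
after xor ecx, 16: ecx=18^16=2
after add ecx, 4: ecx=2+4=6
after sub edi, 1: edi=9-1=8
cmp edi, 4  (cmp 8,4)
jg loop: taken
after add ecx, 14: ecx=6+14=20
after xor ecx, 16: ecx=20^16=4
after add ecx, 4: ecx=4+4=8
after sub edi, 1: edi=8-1=7
cmp edi, 4  (cmp 7,4)
jg loop: taken
after add ecx, 14: ecx=8+14=22
after xor ecx, 16: ecx=22^16=6
after add ecx, 4: ecx=6+4=10
after sub edi, 1: edi=7-1=6
cmp edi, 4  (cmp 6,4)
jg loop: taken
after add ecx, 14: ecx=10+14=24
after xor ecx, 16: ecx=24^16=8
after add ecx, 4: ecx=8+4=12
after sub edi, 1: edi=6-1=5
cmp edi, 4  (cmp 5,4)
jg loop: taken
after add ecx, 14: ecx=12+14=26
After step 33: ecx = 26.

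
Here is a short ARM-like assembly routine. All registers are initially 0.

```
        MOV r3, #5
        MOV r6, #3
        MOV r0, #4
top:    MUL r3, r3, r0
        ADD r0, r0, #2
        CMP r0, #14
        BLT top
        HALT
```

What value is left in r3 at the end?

115200

r3=5
r6=3
r0=4
r3=5*4=20
r0=4+2=6
CMP r0, #14  (cmp 6,14)
BLT top: taken
r3=20*6=120
r0=6+2=8
CMP r0, #14  (cmp 8,14)
BLT top: taken
r3=120*8=960
r0=8+2=10
CMP r0, #14  (cmp 10,14)
BLT top: taken
r3=960*10=9600
r0=10+2=12
CMP r0, #14  (cmp 12,14)
BLT top: taken
r3=9600*12=115200
r0=12+2=14
CMP r0, #14  (cmp 14,14)
BLT top: not taken
halt.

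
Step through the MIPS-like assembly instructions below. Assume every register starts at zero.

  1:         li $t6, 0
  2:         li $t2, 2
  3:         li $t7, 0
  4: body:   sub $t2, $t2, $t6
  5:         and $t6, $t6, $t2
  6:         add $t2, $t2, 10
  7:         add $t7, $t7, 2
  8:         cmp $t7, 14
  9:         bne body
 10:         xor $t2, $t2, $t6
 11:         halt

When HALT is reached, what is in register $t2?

li $t6, 0 → $t6=0
li $t2, 2 → $t2=2
li $t7, 0 → $t7=0
sub $t2, $t2, $t6 → $t2=2-0=2
and $t6, $t6, $t2 → $t6=0&2=0
add $t2, $t2, 10 → $t2=2+10=12
add $t7, $t7, 2 → $t7=0+2=2
cmp $t7, 14  (cmp 2,14)
bne body: taken
sub $t2, $t2, $t6 → $t2=12-0=12
and $t6, $t6, $t2 → $t6=0&12=0
add $t2, $t2, 10 → $t2=12+10=22
add $t7, $t7, 2 → $t7=2+2=4
cmp $t7, 14  (cmp 4,14)
bne body: taken
sub $t2, $t2, $t6 → $t2=22-0=22
and $t6, $t6, $t2 → $t6=0&22=0
add $t2, $t2, 10 → $t2=22+10=32
add $t7, $t7, 2 → $t7=4+2=6
cmp $t7, 14  (cmp 6,14)
bne body: taken
sub $t2, $t2, $t6 → $t2=32-0=32
and $t6, $t6, $t2 → $t6=0&32=0
add $t2, $t2, 10 → $t2=32+10=42
add $t7, $t7, 2 → $t7=6+2=8
cmp $t7, 14  (cmp 8,14)
bne body: taken
sub $t2, $t2, $t6 → $t2=42-0=42
and $t6, $t6, $t2 → $t6=0&42=0
add $t2, $t2, 10 → $t2=42+10=52
add $t7, $t7, 2 → $t7=8+2=10
cmp $t7, 14  (cmp 10,14)
bne body: taken
sub $t2, $t2, $t6 → $t2=52-0=52
and $t6, $t6, $t2 → $t6=0&52=0
add $t2, $t2, 10 → $t2=52+10=62
add $t7, $t7, 2 → $t7=10+2=12
cmp $t7, 14  (cmp 12,14)
bne body: taken
sub $t2, $t2, $t6 → $t2=62-0=62
and $t6, $t6, $t2 → $t6=0&62=0
add $t2, $t2, 10 → $t2=62+10=72
add $t7, $t7, 2 → $t7=12+2=14
cmp $t7, 14  (cmp 14,14)
bne body: not taken
xor $t2, $t2, $t6 → $t2=72^0=72
halt.

72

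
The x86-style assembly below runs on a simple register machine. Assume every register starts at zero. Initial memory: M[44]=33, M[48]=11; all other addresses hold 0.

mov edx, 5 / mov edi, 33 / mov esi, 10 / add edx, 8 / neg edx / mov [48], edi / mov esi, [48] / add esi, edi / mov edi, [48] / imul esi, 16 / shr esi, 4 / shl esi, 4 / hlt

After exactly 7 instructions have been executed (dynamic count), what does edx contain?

-13

after mov edx, 5: edx=5
after mov edi, 33: edi=33
after mov esi, 10: esi=10
after add edx, 8: edx=5+8=13
after neg edx: edx=-(13)=-13
mov [48], edi → M[48]=33
after mov esi, [48]: esi=M[48]=33
After step 7: edx = -13.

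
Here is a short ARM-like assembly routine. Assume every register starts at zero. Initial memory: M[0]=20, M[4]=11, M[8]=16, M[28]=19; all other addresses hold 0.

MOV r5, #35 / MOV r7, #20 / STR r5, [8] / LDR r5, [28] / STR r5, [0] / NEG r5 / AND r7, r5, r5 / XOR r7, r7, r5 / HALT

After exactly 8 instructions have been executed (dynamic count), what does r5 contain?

r5=35
r7=20
STR r5, [8] → M[8]=35
r5=M[28]=19
STR r5, [0] → M[0]=19
r5=-(19)=-19
r7=(-19)&(-19)=-19
r7=(-19)^(-19)=0
After step 8: r5 = -19.

-19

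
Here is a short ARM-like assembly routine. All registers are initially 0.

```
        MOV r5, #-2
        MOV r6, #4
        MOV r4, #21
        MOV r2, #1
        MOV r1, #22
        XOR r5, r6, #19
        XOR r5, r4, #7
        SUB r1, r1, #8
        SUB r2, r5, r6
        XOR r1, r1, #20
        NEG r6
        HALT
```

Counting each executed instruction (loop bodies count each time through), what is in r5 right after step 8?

MOV r5, #-2 → r5=-2
MOV r6, #4 → r6=4
MOV r4, #21 → r4=21
MOV r2, #1 → r2=1
MOV r1, #22 → r1=22
XOR r5, r6, #19 → r5=4^19=23
XOR r5, r4, #7 → r5=21^7=18
SUB r1, r1, #8 → r1=22-8=14
After step 8: r5 = 18.

18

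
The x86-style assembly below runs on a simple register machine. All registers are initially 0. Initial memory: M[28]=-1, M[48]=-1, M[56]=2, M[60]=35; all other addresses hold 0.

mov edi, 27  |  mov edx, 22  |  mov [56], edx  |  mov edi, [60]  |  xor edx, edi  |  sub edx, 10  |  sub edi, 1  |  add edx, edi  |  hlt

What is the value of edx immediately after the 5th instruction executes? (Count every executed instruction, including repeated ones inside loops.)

edi=27
edx=22
mov [56], edx → M[56]=22
edi=M[60]=35
edx=22^35=53
After step 5: edx = 53.

53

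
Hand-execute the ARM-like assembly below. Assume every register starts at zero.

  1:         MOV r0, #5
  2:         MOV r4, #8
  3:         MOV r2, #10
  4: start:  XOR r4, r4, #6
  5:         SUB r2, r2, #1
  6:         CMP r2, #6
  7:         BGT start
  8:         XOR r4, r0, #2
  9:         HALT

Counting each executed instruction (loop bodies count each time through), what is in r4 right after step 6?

r0=5
r4=8
r2=10
r4=8^6=14
r2=10-1=9
CMP r2, #6  (cmp 9,6)
After step 6: r4 = 14.

14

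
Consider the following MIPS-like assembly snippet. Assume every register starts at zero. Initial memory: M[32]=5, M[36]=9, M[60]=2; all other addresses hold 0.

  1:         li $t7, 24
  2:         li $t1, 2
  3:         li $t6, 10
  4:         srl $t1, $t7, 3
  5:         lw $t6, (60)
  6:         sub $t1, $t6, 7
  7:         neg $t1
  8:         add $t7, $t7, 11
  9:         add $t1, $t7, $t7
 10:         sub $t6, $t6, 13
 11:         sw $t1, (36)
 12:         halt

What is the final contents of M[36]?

70

$t7=24
$t1=2
$t6=10
$t1=24>>3=3
$t6=M[60]=2
$t1=2-7=-5
$t1=-(-5)=5
$t7=24+11=35
$t1=35+35=70
$t6=2-13=-11
sw $t1, (36) → M[36]=70
halt.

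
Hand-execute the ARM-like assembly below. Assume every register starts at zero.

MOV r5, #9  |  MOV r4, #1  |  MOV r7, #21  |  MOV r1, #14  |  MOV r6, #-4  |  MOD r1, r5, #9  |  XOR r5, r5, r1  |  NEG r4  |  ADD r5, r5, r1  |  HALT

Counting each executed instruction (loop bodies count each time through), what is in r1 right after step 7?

r5=9
r4=1
r7=21
r1=14
r6=-4
r1=9%9=0
r5=9^0=9
After step 7: r1 = 0.

0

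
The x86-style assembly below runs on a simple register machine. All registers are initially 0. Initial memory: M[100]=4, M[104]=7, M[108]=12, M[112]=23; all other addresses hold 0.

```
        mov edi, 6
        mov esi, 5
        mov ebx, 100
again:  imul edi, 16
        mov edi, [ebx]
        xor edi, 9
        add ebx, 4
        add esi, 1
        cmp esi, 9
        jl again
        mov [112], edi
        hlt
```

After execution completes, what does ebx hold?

116

mov edi, 6 → edi=6
mov esi, 5 → esi=5
mov ebx, 100 → ebx=100
imul edi, 16 → edi=6*16=96
mov edi, [ebx] → edi=M[100]=4
xor edi, 9 → edi=4^9=13
add ebx, 4 → ebx=100+4=104
add esi, 1 → esi=5+1=6
cmp esi, 9  (cmp 6,9)
jl again: taken
imul edi, 16 → edi=13*16=208
mov edi, [ebx] → edi=M[104]=7
xor edi, 9 → edi=7^9=14
add ebx, 4 → ebx=104+4=108
add esi, 1 → esi=6+1=7
cmp esi, 9  (cmp 7,9)
jl again: taken
imul edi, 16 → edi=14*16=224
mov edi, [ebx] → edi=M[108]=12
xor edi, 9 → edi=12^9=5
add ebx, 4 → ebx=108+4=112
add esi, 1 → esi=7+1=8
cmp esi, 9  (cmp 8,9)
jl again: taken
imul edi, 16 → edi=5*16=80
mov edi, [ebx] → edi=M[112]=23
xor edi, 9 → edi=23^9=30
add ebx, 4 → ebx=112+4=116
add esi, 1 → esi=8+1=9
cmp esi, 9  (cmp 9,9)
jl again: not taken
mov [112], edi → M[112]=30
halt.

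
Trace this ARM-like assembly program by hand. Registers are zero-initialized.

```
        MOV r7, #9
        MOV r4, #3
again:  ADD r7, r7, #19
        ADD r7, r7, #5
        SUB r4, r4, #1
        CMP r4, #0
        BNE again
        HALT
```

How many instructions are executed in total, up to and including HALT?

18

r7=9
r4=3
r7=9+19=28
r7=28+5=33
r4=3-1=2
CMP r4, #0  (cmp 2,0)
BNE again: taken
r7=33+19=52
r7=52+5=57
r4=2-1=1
CMP r4, #0  (cmp 1,0)
BNE again: taken
r7=57+19=76
r7=76+5=81
r4=1-1=0
CMP r4, #0  (cmp 0,0)
BNE again: not taken
halt.
Total executed instructions: 18.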